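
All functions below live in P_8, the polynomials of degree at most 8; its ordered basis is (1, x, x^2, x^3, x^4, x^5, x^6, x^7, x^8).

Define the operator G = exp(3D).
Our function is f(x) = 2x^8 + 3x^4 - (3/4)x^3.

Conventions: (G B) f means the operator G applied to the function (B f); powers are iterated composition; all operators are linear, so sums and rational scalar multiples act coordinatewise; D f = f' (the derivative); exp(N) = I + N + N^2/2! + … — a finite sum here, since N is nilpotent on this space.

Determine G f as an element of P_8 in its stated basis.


order-1 term: 48x^7 + 36x^3 - (27/4)x^2
order-2 term: 504x^6 + 162x^2 - (81/4)x
order-3 term: 3024x^5 + 324x - 81/4
order-4 term: 11340x^4 + 243
order-5 term: 27216x^3
order-6 term: 40824x^2
order-7 term: 34992x
order-8 term: 13122
the series for exp(3D) f terminates at order 8
exp(3D) f = 2x^8 + 48x^7 + 504x^6 + 3024x^5 + 11343x^4 + (109005/4)x^3 + (163917/4)x^2 + (141183/4)x + 53379/4

the image equals g(x) = 2x^8 + 48x^7 + 504x^6 + 3024x^5 + 11343x^4 + (109005/4)x^3 + (163917/4)x^2 + (141183/4)x + 53379/4


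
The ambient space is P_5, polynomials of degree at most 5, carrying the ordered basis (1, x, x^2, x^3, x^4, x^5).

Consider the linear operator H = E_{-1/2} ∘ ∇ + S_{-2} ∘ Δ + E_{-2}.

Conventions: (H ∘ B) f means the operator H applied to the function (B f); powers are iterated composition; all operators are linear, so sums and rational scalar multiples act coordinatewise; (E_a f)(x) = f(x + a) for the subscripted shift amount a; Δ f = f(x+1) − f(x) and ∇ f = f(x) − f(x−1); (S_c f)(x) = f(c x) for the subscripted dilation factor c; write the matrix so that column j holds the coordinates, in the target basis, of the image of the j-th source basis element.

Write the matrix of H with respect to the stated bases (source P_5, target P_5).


the matrix is [[1, 0, 3, -15/4, 12, -375/16]; [0, 1, -6, 0, -27, 45]; [0, 0, 1, 9, 36, -15/2]; [0, 0, 0, 1, -36, -60]; [0, 0, 0, 0, 1, 75]; [0, 0, 0, 0, 0, 1]] (rows listed top to bottom)

image of 1: 1
image of x: x
image of x^2: x^2 - 6x + 3
image of x^3: x^3 + 9x^2 - 15/4
image of x^4: x^4 - 36x^3 + 36x^2 - 27x + 12
image of x^5: x^5 + 75x^4 - 60x^3 - (15/2)x^2 + 45x - 375/16
each image's coordinates form column j of the matrix


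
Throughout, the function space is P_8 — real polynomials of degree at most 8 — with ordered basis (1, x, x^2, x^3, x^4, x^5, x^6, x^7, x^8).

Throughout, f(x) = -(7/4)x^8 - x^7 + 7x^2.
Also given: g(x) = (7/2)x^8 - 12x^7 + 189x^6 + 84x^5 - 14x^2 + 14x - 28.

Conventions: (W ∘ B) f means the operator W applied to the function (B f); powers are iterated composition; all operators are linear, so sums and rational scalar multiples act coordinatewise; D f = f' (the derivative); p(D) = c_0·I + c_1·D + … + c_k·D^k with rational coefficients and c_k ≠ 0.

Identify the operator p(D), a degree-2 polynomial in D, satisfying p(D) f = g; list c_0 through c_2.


D^0 f = -(7/4)x^8 - x^7 + 7x^2
D^1 f = -14x^7 - 7x^6 + 14x
D^2 f = -98x^6 - 42x^5 + 14
matching coefficients of g against c_0 f + c_1 Df + … from the top degree down determines the c_i
solution: c_0 = -2, c_1 = 1, c_2 = -2

c_0 = -2, c_1 = 1, c_2 = -2


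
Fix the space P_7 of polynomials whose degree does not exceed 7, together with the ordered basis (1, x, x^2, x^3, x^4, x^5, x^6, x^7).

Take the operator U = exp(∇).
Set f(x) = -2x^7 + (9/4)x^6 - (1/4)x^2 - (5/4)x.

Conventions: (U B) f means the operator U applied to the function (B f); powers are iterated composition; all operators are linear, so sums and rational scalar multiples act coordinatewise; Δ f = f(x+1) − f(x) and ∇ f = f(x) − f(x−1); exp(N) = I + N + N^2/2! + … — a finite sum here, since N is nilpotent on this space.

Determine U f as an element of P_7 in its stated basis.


order-1 term: -14x^6 + (111/2)x^5 - (415/4)x^4 + 115x^3 - (303/4)x^2 + 27x - 21/4
order-2 term: -42x^5 + (975/4)x^4 - 625x^3 + (3465/4)x^2 - (1273/2)x + 391/2
order-3 term: -70x^4 + 465x^3 - (2505/2)x^2 + (3195/2)x - 1609/2
order-4 term: -70x^3 + (1815/4)x^2 - 1045x + 3385/4
order-5 term: -42x^2 + (447/2)x - 1255/4
order-6 term: -14x + 177/4
order-7 term: -2
the series for exp(∇) f terminates at order 7
exp(∇) f = -2x^7 - (47/4)x^6 + (27/2)x^5 + 70x^4 - 115x^3 - (101/2)x^2 + (605/4)x - 79/2

g(x) = -2x^7 - (47/4)x^6 + (27/2)x^5 + 70x^4 - 115x^3 - (101/2)x^2 + (605/4)x - 79/2


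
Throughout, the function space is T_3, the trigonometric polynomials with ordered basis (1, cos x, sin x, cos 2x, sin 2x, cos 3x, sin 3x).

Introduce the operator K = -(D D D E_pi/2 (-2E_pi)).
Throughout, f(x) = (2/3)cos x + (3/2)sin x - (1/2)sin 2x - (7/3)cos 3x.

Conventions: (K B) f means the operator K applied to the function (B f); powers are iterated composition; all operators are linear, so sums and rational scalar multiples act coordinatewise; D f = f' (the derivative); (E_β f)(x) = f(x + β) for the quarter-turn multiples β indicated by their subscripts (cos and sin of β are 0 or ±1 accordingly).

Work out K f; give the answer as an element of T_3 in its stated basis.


E_pi f = -(2/3)cos x - (3/2)sin x - (1/2)sin 2x + (7/3)cos 3x
(-2E_pi) f = (4/3)cos x + 3sin x + sin 2x - (14/3)cos 3x
E_pi/2 (-2E_pi) f = 3cos x - (4/3)sin x - sin 2x - (14/3)sin 3x
D E_pi/2 (-2E_pi) f = -(4/3)cos x - 3sin x - 2cos 2x - 14cos 3x
D D E_pi/2 (-2E_pi) f = -3cos x + (4/3)sin x + 4sin 2x + 42sin 3x
D (D D E_pi/2) (-2E_pi) f = (4/3)cos x + 3sin x + 8cos 2x + 126cos 3x
(-(D D D E_pi/2 (-2E_pi))) f = -(4/3)cos x - 3sin x - 8cos 2x - 126cos 3x

the result is g(x) = -(4/3)cos x - 3sin x - 8cos 2x - 126cos 3x


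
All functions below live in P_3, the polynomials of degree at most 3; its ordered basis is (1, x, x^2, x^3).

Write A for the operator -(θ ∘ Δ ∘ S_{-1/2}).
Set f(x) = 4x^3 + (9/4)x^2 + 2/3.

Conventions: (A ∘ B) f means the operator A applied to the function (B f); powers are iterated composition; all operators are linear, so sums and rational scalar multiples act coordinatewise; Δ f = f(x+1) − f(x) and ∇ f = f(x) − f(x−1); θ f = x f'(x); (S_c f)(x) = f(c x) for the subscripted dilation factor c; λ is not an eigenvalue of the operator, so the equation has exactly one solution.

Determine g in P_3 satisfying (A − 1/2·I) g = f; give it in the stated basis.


write g with unknown coordinates in the stated basis and equate coefficients in (A − 1/2·I) g = f
solving from the highest basis element down gives g = -8x^3 - (33/2)x^2 + (21/2)x - 4/3
check: A g = -6x^2 + (21/4)x
so A g − 1/2·g = 4x^3 + (9/4)x^2 + 2/3 = f ✓

the image equals g(x) = -8x^3 - (33/2)x^2 + (21/2)x - 4/3


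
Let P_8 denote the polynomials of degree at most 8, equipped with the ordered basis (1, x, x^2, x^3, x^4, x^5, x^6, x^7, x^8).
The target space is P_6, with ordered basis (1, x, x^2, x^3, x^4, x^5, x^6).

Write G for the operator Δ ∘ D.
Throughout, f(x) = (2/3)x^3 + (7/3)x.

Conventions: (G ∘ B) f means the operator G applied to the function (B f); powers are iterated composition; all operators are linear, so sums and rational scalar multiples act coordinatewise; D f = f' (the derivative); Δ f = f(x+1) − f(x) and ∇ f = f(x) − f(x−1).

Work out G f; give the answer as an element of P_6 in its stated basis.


D f = 2x^2 + 7/3
Δ D f = 4x + 2

the result is g(x) = 4x + 2


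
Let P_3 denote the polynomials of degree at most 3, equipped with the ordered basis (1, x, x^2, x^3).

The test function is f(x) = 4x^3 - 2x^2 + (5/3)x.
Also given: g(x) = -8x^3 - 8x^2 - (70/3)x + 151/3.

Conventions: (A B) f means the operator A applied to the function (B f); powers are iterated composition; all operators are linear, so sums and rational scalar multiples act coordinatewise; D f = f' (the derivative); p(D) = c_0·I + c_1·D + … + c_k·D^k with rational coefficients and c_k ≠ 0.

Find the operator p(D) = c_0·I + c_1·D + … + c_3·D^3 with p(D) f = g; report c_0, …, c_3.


c_0 = -2, c_1 = -1, c_2 = -1, c_3 = 2

D^0 f = 4x^3 - 2x^2 + (5/3)x
D^1 f = 12x^2 - 4x + 5/3
D^2 f = 24x - 4
D^3 f = 24
matching coefficients of g against c_0 f + c_1 Df + … from the top degree down determines the c_i
solution: c_0 = -2, c_1 = -1, c_2 = -1, c_3 = 2


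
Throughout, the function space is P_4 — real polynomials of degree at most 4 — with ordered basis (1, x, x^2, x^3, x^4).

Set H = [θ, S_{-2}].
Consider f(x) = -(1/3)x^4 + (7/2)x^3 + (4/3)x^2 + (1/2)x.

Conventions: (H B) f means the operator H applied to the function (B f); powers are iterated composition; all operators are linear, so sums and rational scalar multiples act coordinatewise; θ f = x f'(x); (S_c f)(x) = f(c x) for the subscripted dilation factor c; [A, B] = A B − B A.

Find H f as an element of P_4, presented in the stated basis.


S_{-2} f = -(16/3)x^4 - 28x^3 + (16/3)x^2 - x
θ S_{-2} f = -(64/3)x^4 - 84x^3 + (32/3)x^2 - x
θ f = -(4/3)x^4 + (21/2)x^3 + (8/3)x^2 + (1/2)x
S_{-2} θ f = -(64/3)x^4 - 84x^3 + (32/3)x^2 - x
[θ, S_{-2}] f = 0

the image equals g(x) = 0


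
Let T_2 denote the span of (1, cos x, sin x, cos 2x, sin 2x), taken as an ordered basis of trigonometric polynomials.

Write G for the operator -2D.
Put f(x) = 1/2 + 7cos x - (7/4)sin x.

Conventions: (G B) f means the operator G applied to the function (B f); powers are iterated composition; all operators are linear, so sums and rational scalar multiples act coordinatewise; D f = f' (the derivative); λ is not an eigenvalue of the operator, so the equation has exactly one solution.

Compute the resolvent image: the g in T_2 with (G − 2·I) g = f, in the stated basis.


the image equals g(x) = -1/4 - (35/16)cos x - (21/16)sin x

write g with unknown coordinates in the stated basis and equate coefficients in (G − 2·I) g = f
solving from the highest basis element down gives g = -1/4 - (35/16)cos x - (21/16)sin x
check: G g = (21/8)cos x - (35/8)sin x
so G g − 2·g = 1/2 + 7cos x - (7/4)sin x = f ✓


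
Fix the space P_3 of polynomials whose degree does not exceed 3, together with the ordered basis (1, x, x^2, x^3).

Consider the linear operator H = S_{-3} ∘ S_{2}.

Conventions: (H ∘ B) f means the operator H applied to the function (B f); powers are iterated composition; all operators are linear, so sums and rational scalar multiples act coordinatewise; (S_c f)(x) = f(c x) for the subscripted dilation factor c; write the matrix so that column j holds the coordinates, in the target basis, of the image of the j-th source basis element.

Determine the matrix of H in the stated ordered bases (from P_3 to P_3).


image of 1: 1
image of x: -6x
image of x^2: 36x^2
image of x^3: -216x^3
each image's coordinates form column j of the matrix

the matrix is [[1, 0, 0, 0]; [0, -6, 0, 0]; [0, 0, 36, 0]; [0, 0, 0, -216]] (rows listed top to bottom)


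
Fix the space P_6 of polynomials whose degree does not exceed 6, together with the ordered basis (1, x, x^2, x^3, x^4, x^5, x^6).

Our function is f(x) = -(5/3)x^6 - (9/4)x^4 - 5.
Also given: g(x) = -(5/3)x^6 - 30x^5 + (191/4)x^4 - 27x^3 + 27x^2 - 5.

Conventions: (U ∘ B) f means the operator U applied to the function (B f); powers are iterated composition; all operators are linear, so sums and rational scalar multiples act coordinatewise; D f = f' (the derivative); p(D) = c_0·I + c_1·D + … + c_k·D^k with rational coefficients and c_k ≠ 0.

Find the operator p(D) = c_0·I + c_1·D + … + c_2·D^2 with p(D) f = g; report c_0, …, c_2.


D^0 f = -(5/3)x^6 - (9/4)x^4 - 5
D^1 f = -10x^5 - 9x^3
D^2 f = -50x^4 - 27x^2
matching coefficients of g against c_0 f + c_1 Df + … from the top degree down determines the c_i
solution: c_0 = 1, c_1 = 3, c_2 = -1

c_0 = 1, c_1 = 3, c_2 = -1


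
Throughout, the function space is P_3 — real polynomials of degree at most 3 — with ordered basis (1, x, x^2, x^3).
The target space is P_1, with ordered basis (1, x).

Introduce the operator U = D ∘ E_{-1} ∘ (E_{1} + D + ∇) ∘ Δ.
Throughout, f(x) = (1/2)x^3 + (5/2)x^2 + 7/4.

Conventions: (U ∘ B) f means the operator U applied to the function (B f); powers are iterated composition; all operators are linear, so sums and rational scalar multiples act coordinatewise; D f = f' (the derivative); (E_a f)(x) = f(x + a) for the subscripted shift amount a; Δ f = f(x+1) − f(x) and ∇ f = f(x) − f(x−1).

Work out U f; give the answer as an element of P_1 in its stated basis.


g(x) = 3x + 25/2

Δ f = (3/2)x^2 + (13/2)x + 3
E_{1} Δ f = (3/2)x^2 + (19/2)x + 11
D Δ f = 3x + 13/2
∇ Δ f = 3x + 5
(E_{1} + D + ∇) Δ f = (3/2)x^2 + (31/2)x + 45/2
E_{-1} (E_{1} + D + ∇) Δ f = (3/2)x^2 + (25/2)x + 17/2
D E_{-1} (E_{1} + D + ∇) Δ f = 3x + 25/2


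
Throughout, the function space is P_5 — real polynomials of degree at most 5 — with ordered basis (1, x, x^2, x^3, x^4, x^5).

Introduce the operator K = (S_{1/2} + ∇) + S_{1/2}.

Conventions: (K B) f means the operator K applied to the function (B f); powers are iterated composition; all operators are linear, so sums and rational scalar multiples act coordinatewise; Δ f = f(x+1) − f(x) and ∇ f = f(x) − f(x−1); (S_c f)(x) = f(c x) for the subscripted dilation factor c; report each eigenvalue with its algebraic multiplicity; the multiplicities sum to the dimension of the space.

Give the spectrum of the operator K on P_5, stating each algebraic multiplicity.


λ = 1/16 (multiplicity 1), λ = 1/8 (multiplicity 1), λ = 1/4 (multiplicity 1), λ = 1/2 (multiplicity 1), λ = 1 (multiplicity 1), λ = 2 (multiplicity 1)

image of 1: 2
image of x: x + 1
image of x^2: (1/2)x^2 + 2x - 1
image of x^3: (1/4)x^3 + 3x^2 - 3x + 1
image of x^4: (1/8)x^4 + 4x^3 - 6x^2 + 4x - 1
image of x^5: (1/16)x^5 + 5x^4 - 10x^3 + 10x^2 - 5x + 1
the matrix is upper triangular; its diagonal is (2, 1, 1/2, 1/4, 1/8, 1/16)
for a triangular matrix the eigenvalues are the diagonal entries, with algebraic multiplicity their repetition count


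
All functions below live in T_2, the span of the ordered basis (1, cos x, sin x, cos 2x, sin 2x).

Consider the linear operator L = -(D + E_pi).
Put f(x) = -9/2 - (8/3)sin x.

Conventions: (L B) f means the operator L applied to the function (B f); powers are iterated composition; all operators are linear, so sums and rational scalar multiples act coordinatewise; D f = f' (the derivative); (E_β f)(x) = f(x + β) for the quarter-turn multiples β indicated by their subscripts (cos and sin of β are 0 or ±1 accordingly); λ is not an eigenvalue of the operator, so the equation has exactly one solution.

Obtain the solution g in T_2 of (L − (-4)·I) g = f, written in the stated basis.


the image equals g(x) = -3/2 - (4/39)cos x - (20/39)sin x

write g with unknown coordinates in the stated basis and equate coefficients in (L − (-4)·I) g = f
solving from the highest basis element down gives g = -3/2 - (4/39)cos x - (20/39)sin x
check: L g = 3/2 + (16/39)cos x - (8/13)sin x
so L g − (-4)·g = -9/2 - (8/3)sin x = f ✓


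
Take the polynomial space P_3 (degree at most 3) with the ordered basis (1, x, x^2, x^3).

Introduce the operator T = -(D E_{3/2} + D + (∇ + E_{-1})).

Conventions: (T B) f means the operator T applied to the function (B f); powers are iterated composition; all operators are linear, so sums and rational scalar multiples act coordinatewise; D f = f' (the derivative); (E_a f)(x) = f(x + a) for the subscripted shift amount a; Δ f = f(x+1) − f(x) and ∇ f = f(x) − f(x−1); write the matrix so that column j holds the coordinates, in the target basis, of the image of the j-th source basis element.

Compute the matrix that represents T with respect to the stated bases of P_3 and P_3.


image of 1: -1
image of x: -x - 2
image of x^2: -x^2 - 4x - 3
image of x^3: -x^3 - 6x^2 - 9x - 27/4
each image's coordinates form column j of the matrix

the matrix is [[-1, -2, -3, -27/4]; [0, -1, -4, -9]; [0, 0, -1, -6]; [0, 0, 0, -1]] (rows listed top to bottom)


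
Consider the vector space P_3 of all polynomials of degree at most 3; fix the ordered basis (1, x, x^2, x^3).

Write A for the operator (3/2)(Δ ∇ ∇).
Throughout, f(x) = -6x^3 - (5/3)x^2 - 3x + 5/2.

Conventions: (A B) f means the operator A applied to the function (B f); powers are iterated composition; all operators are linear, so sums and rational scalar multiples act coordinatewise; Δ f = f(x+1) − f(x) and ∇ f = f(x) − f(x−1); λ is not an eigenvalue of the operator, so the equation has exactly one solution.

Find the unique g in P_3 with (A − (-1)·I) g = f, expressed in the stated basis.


write g with unknown coordinates in the stated basis and equate coefficients in (A − (-1)·I) g = f
solving from the highest basis element down gives g = -6x^3 - (5/3)x^2 - 3x + 113/2
check: A g = -54
so A g − (-1)·g = -6x^3 - (5/3)x^2 - 3x + 5/2 = f ✓

the image equals g(x) = -6x^3 - (5/3)x^2 - 3x + 113/2


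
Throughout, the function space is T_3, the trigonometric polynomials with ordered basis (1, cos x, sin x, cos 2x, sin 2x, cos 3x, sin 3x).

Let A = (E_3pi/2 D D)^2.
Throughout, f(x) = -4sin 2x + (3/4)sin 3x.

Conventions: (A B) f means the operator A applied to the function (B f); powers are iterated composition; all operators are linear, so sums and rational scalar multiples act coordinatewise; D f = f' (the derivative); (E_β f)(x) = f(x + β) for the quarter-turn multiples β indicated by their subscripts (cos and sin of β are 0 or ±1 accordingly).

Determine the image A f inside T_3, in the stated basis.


the image equals g(x) = -64sin 2x - (243/4)sin 3x

D f = -8cos 2x + (9/4)cos 3x
D D f = 16sin 2x - (27/4)sin 3x
E_3pi/2 D D f = -16sin 2x - (27/4)cos 3x
D (E_3pi/2 D D) f = -32cos 2x + (81/4)sin 3x
D D (E_3pi/2 D D) f = 64sin 2x + (243/4)cos 3x
E_3pi/2 D D (E_3pi/2 D D) f = -64sin 2x - (243/4)sin 3x


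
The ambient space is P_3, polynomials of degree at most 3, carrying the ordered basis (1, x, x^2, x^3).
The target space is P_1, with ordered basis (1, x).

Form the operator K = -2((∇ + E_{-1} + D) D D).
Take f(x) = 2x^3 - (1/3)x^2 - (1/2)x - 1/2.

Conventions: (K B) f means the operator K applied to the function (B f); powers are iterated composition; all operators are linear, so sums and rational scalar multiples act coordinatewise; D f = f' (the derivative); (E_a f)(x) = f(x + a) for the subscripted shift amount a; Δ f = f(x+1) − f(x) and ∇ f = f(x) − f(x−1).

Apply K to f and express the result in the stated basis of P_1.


the result is g(x) = -24x - 68/3

D f = 6x^2 - (2/3)x - 1/2
D D f = 12x - 2/3
∇ D D f = 12
E_{-1} D D f = 12x - 38/3
D D D f = 12
(∇ + E_{-1} + D) D D f = 12x + 34/3
(-2((∇ + E_{-1} + D) D D)) f = -24x - 68/3


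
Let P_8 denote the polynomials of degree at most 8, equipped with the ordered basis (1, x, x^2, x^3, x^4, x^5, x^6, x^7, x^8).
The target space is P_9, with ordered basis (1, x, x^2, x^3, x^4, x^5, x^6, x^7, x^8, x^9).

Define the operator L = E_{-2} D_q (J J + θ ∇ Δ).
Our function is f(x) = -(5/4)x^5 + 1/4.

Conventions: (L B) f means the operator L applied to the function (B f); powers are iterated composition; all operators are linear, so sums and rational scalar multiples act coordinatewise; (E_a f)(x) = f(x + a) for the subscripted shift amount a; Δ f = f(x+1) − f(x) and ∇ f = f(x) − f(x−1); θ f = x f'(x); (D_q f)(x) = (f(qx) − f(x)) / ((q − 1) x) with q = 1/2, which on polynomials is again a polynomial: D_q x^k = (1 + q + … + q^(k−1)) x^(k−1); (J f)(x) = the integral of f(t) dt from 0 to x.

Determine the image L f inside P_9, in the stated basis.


J f = -(5/24)x^6 + (1/4)x
J J f = -(5/168)x^7 + (1/8)x^2
Δ f = -(25/4)x^4 - (25/2)x^3 - (25/2)x^2 - (25/4)x - 5/4
∇ Δ f = -25x^3 - (25/2)x
θ ∇ Δ f = -75x^3 - (25/2)x
(J J + θ ∇ Δ) f = -(5/168)x^7 - 75x^3 + (1/8)x^2 - (25/2)x
D_q (J J + θ ∇ Δ) f = -(635/10752)x^6 - (525/4)x^2 + (3/16)x - 25/2
E_{-2} D_q (J J + θ ∇ Δ) f = -(635/10752)x^6 + (635/896)x^5 - (3175/896)x^4 + (3175/336)x^3 - (32575/224)x^2 + (60091/112)x - 45499/84

g(x) = -(635/10752)x^6 + (635/896)x^5 - (3175/896)x^4 + (3175/336)x^3 - (32575/224)x^2 + (60091/112)x - 45499/84


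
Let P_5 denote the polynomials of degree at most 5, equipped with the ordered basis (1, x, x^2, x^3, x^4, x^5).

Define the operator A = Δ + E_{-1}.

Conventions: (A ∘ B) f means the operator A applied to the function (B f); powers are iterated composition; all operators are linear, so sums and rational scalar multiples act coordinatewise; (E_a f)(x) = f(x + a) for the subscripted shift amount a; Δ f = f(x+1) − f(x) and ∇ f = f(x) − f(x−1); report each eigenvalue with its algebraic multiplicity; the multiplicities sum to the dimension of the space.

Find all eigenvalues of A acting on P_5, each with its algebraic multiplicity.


image of 1: 1
image of x: x
image of x^2: x^2 + 2
image of x^3: x^3 + 6x
image of x^4: x^4 + 12x^2 + 2
image of x^5: x^5 + 20x^3 + 10x
the matrix is upper triangular; its diagonal is (1, 1, 1, 1, 1, 1)
for a triangular matrix the eigenvalues are the diagonal entries, with algebraic multiplicity their repetition count

λ = 1 (multiplicity 6)


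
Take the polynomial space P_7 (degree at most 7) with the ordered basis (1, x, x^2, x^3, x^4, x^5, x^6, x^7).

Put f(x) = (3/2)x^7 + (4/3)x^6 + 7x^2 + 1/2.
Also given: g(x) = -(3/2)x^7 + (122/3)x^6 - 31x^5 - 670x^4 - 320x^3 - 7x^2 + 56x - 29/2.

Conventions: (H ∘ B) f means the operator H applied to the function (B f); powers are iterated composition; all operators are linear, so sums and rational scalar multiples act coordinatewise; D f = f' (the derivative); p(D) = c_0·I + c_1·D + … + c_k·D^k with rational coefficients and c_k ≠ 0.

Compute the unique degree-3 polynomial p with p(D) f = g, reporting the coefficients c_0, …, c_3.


D^0 f = (3/2)x^7 + (4/3)x^6 + 7x^2 + 1/2
D^1 f = (21/2)x^6 + 8x^5 + 14x
D^2 f = 63x^5 + 40x^4 + 14
D^3 f = 315x^4 + 160x^3
matching coefficients of g against c_0 f + c_1 Df + … from the top degree down determines the c_i
solution: c_0 = -1, c_1 = 4, c_2 = -1, c_3 = -2

c_0 = -1, c_1 = 4, c_2 = -1, c_3 = -2


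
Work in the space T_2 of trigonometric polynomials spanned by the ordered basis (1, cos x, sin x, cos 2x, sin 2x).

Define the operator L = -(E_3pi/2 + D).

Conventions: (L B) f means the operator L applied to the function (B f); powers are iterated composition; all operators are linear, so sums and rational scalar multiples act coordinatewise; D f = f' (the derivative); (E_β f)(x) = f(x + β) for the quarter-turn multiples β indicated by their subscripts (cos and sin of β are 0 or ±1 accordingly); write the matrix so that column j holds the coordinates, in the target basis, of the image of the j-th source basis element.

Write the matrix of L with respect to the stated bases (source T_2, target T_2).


the matrix is [[-1, 0, 0, 0, 0]; [0, 0, 0, 0, 0]; [0, 0, 0, 0, 0]; [0, 0, 0, 1, -2]; [0, 0, 0, 2, 1]] (rows listed top to bottom)

image of 1: -1
image of cos x: 0
image of sin x: 0
image of cos 2x: cos 2x + 2sin 2x
image of sin 2x: -2cos 2x + sin 2x
each image's coordinates form column j of the matrix


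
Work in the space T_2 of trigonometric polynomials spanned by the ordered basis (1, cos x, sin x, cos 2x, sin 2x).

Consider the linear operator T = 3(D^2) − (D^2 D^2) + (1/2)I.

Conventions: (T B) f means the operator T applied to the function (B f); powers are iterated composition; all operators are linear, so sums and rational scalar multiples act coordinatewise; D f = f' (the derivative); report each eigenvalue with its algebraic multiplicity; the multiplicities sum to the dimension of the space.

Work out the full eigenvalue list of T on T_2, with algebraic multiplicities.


λ = -55/2 (multiplicity 2), λ = -7/2 (multiplicity 2), λ = 1/2 (multiplicity 1)

image of 1: 1/2
image of cos x: -(7/2)cos x
image of sin x: -(7/2)sin x
image of cos 2x: -(55/2)cos 2x
image of sin 2x: -(55/2)sin 2x
the matrix is diagonal; its diagonal is (1/2, -7/2, -7/2, -55/2, -55/2)
for a triangular matrix the eigenvalues are the diagonal entries, with algebraic multiplicity their repetition count


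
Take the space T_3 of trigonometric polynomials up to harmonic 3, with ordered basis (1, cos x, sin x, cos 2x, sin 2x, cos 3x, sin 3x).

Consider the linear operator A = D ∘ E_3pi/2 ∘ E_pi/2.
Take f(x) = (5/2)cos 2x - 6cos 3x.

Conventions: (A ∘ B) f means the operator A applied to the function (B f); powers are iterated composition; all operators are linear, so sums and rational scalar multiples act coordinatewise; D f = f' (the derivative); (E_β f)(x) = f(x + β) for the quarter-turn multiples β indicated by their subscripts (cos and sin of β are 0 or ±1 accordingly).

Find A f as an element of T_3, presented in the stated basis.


the image equals g(x) = -5sin 2x + 18sin 3x

E_pi/2 f = -(5/2)cos 2x - 6sin 3x
E_3pi/2 E_pi/2 f = (5/2)cos 2x - 6cos 3x
D E_3pi/2 E_pi/2 f = -5sin 2x + 18sin 3x


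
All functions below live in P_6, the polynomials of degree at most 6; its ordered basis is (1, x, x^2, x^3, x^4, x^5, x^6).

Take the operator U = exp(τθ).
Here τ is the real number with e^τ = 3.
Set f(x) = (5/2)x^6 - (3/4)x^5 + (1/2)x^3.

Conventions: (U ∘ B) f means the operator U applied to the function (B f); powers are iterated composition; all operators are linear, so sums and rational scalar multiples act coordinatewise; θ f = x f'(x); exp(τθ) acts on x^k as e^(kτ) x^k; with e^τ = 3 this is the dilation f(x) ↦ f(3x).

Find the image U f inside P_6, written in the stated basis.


g(x) = (3645/2)x^6 - (729/4)x^5 + (27/2)x^3

exp(τθ) x^k = e^(kτ) x^k; with e^τ = 3 this sends x^k to 3^k x^k
x^3 ↦ 27 x^3
x^5 ↦ 243 x^5
x^6 ↦ 729 x^6
applying this coordinatewise to f: exp(τθ) f = (3645/2)x^6 - (729/4)x^5 + (27/2)x^3


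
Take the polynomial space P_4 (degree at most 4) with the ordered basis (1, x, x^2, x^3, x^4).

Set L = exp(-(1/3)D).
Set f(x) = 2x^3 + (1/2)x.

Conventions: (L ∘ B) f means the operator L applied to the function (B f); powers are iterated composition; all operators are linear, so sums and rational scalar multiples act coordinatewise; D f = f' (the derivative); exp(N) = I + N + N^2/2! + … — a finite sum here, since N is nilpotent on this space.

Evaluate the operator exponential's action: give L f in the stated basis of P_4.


the image equals g(x) = 2x^3 - 2x^2 + (7/6)x - 13/54

order-1 term: -2x^2 - 1/6
order-2 term: (2/3)x
order-3 term: -2/27
the series for exp(-(1/3)D) f terminates at order 3
exp(-(1/3)D) f = 2x^3 - 2x^2 + (7/6)x - 13/54


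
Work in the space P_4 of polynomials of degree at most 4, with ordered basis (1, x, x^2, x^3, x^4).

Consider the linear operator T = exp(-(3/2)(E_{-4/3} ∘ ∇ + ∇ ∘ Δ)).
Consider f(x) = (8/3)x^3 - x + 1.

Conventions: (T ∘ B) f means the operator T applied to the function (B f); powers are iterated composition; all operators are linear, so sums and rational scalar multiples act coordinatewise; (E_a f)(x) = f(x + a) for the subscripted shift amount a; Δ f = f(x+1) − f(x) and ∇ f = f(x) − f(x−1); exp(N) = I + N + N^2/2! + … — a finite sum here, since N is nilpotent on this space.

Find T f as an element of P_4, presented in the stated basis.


order-1 term: -12x^2 + 20x - 239/6
order-2 term: 18x - 30
order-3 term: -9
the series for exp(-(3/2)(E_{-4/3} ∘ ∇ + ∇ ∘ Δ)) f terminates at order 3
exp(-(3/2)(E_{-4/3} ∘ ∇ + ∇ ∘ Δ)) f = (8/3)x^3 - 12x^2 + 37x - 467/6

the result is g(x) = (8/3)x^3 - 12x^2 + 37x - 467/6


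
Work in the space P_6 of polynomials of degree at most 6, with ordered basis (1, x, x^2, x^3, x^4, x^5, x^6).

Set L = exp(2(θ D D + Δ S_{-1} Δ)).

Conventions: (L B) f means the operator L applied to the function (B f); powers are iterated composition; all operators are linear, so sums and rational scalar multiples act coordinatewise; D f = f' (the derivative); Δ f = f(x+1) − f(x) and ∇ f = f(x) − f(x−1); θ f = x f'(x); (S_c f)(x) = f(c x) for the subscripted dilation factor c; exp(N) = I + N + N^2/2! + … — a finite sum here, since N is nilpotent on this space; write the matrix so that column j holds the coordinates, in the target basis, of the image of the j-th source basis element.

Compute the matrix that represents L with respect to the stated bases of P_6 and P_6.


image of 1: 1
image of x: x
image of x^2: x^2 - 4
image of x^3: x^3 + 24x
image of x^4: x^4 + 24x^2 - 52
image of x^5: x^5 + 160x^3 + 1940x
image of x^6: x^6 + 180x^4 + 2100x^2 - 3124
each image's coordinates form column j of the matrix

the matrix is [[1, 0, -4, 0, -52, 0, -3124]; [0, 1, 0, 24, 0, 1940, 0]; [0, 0, 1, 0, 24, 0, 2100]; [0, 0, 0, 1, 0, 160, 0]; [0, 0, 0, 0, 1, 0, 180]; [0, 0, 0, 0, 0, 1, 0]; [0, 0, 0, 0, 0, 0, 1]] (rows listed top to bottom)


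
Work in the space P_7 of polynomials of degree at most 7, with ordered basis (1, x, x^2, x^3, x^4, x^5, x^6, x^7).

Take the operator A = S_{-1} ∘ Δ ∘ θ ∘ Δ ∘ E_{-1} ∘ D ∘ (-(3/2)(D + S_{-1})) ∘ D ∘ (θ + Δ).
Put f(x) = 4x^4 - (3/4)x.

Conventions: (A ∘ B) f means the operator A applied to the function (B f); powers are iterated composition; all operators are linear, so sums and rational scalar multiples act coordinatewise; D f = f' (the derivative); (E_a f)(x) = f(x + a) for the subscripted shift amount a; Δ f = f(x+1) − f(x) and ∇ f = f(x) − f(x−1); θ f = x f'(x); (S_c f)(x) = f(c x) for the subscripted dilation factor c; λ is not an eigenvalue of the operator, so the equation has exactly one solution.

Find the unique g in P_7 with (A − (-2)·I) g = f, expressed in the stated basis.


write g with unknown coordinates in the stated basis and equate coefficients in (A − (-2)·I) g = f
solving from the highest basis element down gives g = 2x^4 - (3/8)x - 144
check: A g = 288
so A g − (-2)·g = 4x^4 - (3/4)x = f ✓

the result is g(x) = 2x^4 - (3/8)x - 144


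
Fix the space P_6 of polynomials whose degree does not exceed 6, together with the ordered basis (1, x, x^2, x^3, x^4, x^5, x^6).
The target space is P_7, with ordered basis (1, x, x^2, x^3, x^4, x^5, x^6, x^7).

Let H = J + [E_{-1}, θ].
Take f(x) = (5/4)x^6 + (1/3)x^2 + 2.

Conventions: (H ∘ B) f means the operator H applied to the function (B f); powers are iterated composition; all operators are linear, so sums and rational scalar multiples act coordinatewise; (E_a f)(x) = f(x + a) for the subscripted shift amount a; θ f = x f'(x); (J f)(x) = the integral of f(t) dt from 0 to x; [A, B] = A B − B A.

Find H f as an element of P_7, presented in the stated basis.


J f = (5/28)x^7 + (1/9)x^3 + 2x
θ f = (15/2)x^6 + (2/3)x^2
E_{-1} θ f = (15/2)x^6 - 45x^5 + (225/2)x^4 - 150x^3 + (679/6)x^2 - (139/3)x + 49/6
E_{-1} f = (5/4)x^6 - (15/2)x^5 + (75/4)x^4 - 25x^3 + (229/12)x^2 - (49/6)x + 43/12
θ E_{-1} f = (15/2)x^6 - (75/2)x^5 + 75x^4 - 75x^3 + (229/6)x^2 - (49/6)x
[E_{-1}, θ] f = -(15/2)x^5 + (75/2)x^4 - 75x^3 + 75x^2 - (229/6)x + 49/6
(J + [E_{-1}, θ]) f = (5/28)x^7 - (15/2)x^5 + (75/2)x^4 - (674/9)x^3 + 75x^2 - (217/6)x + 49/6

the result is g(x) = (5/28)x^7 - (15/2)x^5 + (75/2)x^4 - (674/9)x^3 + 75x^2 - (217/6)x + 49/6


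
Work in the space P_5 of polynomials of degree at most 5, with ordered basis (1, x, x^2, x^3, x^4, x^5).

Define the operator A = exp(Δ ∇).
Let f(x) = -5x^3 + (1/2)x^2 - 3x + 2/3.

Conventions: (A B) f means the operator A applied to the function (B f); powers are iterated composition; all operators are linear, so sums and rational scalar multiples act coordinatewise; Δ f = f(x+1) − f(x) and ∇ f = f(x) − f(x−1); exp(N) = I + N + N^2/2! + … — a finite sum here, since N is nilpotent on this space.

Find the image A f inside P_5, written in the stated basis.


order-1 term: -30x + 1
the series for exp(Δ ∇) f terminates at order 1
exp(Δ ∇) f = -5x^3 + (1/2)x^2 - 33x + 5/3

the image equals g(x) = -5x^3 + (1/2)x^2 - 33x + 5/3


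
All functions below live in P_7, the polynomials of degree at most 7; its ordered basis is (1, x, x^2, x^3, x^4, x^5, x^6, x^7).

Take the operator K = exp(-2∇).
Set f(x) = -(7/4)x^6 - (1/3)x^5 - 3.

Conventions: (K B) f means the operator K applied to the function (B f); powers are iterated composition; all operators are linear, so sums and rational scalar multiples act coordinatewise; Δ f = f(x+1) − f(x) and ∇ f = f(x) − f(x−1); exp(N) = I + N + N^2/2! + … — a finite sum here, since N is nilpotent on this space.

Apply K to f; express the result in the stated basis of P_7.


order-1 term: 21x^5 - (295/6)x^4 + (190/3)x^3 - (275/6)x^2 + (53/3)x - 17/6
order-2 term: -105x^4 + (1220/3)x^3 - 695x^2 + (1750/3)x - 197
order-3 term: 280x^3 - (3700/3)x^2 + 2020x - 3580/3
order-4 term: -420x^2 + (4960/3)x - 5300/3
order-5 term: 336x - 2488/3
order-6 term: -112
the series for exp(-2∇) f terminates at order 6
exp(-2∇) f = -(7/4)x^6 + (62/3)x^5 - (925/6)x^4 + 750x^3 - (14365/6)x^2 + (13831/3)x - 24625/6

the image equals g(x) = -(7/4)x^6 + (62/3)x^5 - (925/6)x^4 + 750x^3 - (14365/6)x^2 + (13831/3)x - 24625/6


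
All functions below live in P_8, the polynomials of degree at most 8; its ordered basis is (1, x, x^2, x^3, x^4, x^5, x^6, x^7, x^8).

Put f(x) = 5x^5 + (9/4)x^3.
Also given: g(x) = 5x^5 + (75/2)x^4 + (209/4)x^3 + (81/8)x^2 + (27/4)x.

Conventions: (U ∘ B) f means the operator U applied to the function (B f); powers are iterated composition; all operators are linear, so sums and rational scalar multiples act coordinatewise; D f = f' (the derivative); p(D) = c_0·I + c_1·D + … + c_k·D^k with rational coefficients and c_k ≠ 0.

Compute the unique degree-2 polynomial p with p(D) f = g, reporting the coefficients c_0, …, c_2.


p(D) = I + (3/2)·D + (1/2)·D^2, i.e. c_0 = 1, c_1 = 3/2, c_2 = 1/2

D^0 f = 5x^5 + (9/4)x^3
D^1 f = 25x^4 + (27/4)x^2
D^2 f = 100x^3 + (27/2)x
matching coefficients of g against c_0 f + c_1 Df + … from the top degree down determines the c_i
solution: c_0 = 1, c_1 = 3/2, c_2 = 1/2


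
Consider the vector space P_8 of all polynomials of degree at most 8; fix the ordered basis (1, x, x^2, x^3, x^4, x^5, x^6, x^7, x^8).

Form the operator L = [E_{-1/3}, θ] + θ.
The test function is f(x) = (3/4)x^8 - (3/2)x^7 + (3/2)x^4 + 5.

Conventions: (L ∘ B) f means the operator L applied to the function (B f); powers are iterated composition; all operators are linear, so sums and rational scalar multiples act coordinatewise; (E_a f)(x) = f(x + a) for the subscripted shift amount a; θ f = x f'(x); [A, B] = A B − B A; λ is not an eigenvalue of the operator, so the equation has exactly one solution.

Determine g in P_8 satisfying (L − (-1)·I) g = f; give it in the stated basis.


the image equals g(x) = (1/12)x^8 - (23/144)x^7 - (55/432)x^6 + (109/648)x^5 + (1679/6480)x^4 + (887/58320)x^3 - (4003/87480)x^2 + (1501/104976)x + 525691/104976

write g with unknown coordinates in the stated basis and equate coefficients in (L − (-1)·I) g = f
solving from the highest basis element down gives g = (1/12)x^8 - (23/144)x^7 - (55/432)x^6 + (109/648)x^5 + (1679/6480)x^4 + (887/58320)x^3 - (4003/87480)x^2 + (1501/104976)x + 525691/104976
check: L g = (2/3)x^8 - (193/144)x^7 + (55/432)x^6 - (109/648)x^5 + (8041/6480)x^4 - (887/58320)x^3 + (4003/87480)x^2 - (1501/104976)x - 811/104976
so L g − (-1)·g = (3/4)x^8 - (3/2)x^7 + (3/2)x^4 + 5 = f ✓


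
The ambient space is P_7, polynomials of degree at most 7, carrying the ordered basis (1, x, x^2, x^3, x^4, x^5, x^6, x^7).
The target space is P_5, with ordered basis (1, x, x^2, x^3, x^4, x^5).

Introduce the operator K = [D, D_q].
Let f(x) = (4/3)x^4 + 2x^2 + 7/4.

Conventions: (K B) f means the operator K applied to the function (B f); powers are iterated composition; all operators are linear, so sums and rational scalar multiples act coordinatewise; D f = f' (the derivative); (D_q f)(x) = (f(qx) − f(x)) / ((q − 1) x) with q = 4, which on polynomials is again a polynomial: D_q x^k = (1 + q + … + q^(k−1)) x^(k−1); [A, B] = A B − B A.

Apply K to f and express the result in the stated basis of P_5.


D_q f = (340/3)x^3 + 10x
D D_q f = 340x^2 + 10
D f = (16/3)x^3 + 4x
D_q D f = 112x^2 + 4
[D, D_q] f = 228x^2 + 6

the result is g(x) = 228x^2 + 6


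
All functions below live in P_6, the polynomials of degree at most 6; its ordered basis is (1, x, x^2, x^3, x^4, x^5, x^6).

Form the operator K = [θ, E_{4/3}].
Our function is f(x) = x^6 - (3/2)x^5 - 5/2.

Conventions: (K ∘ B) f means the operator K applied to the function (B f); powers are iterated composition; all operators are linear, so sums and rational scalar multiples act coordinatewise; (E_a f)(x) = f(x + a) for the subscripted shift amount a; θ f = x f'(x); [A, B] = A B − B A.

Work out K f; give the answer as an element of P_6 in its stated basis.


the image equals g(x) = -8x^5 - (130/3)x^4 - (800/9)x^3 - (2240/27)x^2 - (2560/81)x - 512/243

E_{4/3} f = x^6 + (13/2)x^5 + (50/3)x^4 + (560/27)x^3 + (320/27)x^2 + (128/81)x - 4669/1458
θ E_{4/3} f = 6x^6 + (65/2)x^5 + (200/3)x^4 + (560/9)x^3 + (640/27)x^2 + (128/81)x
θ f = 6x^6 - (15/2)x^5
E_{4/3} θ f = 6x^6 + (81/2)x^5 + 110x^4 + (1360/9)x^3 + (320/3)x^2 + (896/27)x + 512/243
[θ, E_{4/3}] f = -8x^5 - (130/3)x^4 - (800/9)x^3 - (2240/27)x^2 - (2560/81)x - 512/243


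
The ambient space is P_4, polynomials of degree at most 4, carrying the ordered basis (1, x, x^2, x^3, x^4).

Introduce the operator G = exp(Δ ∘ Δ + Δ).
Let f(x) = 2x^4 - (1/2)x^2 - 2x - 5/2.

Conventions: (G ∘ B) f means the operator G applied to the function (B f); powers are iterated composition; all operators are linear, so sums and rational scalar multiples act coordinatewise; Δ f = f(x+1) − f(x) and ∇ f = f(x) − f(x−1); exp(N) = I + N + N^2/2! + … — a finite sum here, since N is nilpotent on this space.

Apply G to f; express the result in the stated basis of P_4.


order-1 term: 8x^3 + 36x^2 + 55x + 53/2
order-2 term: 12x^2 + 72x + 219/2
order-3 term: 8x + 36
order-4 term: 2
the series for exp(Δ ∘ Δ + Δ) f terminates at order 4
exp(Δ ∘ Δ + Δ) f = 2x^4 + 8x^3 + (95/2)x^2 + 133x + 343/2

the result is g(x) = 2x^4 + 8x^3 + (95/2)x^2 + 133x + 343/2


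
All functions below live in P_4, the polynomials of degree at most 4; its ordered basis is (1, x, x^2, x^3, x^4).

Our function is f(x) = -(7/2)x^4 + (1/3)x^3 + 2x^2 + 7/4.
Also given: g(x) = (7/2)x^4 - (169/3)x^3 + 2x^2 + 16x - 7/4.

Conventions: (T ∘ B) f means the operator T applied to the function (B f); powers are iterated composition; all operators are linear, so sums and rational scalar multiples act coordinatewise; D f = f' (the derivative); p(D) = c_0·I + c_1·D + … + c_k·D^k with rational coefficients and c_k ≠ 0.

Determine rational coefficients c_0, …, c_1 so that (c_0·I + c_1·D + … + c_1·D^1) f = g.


p(D) = -I + 4·D, i.e. c_0 = -1, c_1 = 4

D^0 f = -(7/2)x^4 + (1/3)x^3 + 2x^2 + 7/4
D^1 f = -14x^3 + x^2 + 4x
matching coefficients of g against c_0 f + c_1 Df + … from the top degree down determines the c_i
solution: c_0 = -1, c_1 = 4


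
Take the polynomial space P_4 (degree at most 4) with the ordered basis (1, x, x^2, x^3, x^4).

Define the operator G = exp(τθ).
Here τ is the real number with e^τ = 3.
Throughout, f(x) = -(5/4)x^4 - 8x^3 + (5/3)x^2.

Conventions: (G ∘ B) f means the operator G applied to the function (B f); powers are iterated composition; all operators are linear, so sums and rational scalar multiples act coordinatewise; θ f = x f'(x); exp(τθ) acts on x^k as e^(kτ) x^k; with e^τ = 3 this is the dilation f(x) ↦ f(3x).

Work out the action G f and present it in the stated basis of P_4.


g(x) = -(405/4)x^4 - 216x^3 + 15x^2

exp(τθ) x^k = e^(kτ) x^k; with e^τ = 3 this sends x^k to 3^k x^k
x^2 ↦ 9 x^2
x^3 ↦ 27 x^3
x^4 ↦ 81 x^4
applying this coordinatewise to f: exp(τθ) f = -(405/4)x^4 - 216x^3 + 15x^2


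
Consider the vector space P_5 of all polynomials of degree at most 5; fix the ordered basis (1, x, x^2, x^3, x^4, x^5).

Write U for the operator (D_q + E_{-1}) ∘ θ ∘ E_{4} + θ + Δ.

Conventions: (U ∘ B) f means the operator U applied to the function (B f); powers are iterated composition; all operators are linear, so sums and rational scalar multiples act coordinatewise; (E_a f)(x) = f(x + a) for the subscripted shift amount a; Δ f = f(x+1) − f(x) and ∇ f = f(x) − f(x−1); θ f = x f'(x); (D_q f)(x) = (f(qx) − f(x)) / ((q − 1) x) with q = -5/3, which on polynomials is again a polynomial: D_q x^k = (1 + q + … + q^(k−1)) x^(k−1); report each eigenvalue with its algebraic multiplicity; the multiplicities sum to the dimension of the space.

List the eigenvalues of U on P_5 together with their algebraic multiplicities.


λ = 0 (multiplicity 1), λ = 2 (multiplicity 1), λ = 4 (multiplicity 1), λ = 6 (multiplicity 1), λ = 8 (multiplicity 1), λ = 10 (multiplicity 1)

image of 1: 0
image of x: 2x + 1
image of x^2: 4x^2 + (14/3)x + 3
image of x^3: 6x^3 + (73/3)x^2 - 4x + 22
image of x^4: 8x^4 + (700/27)x^3 + (538/3)x^2 - 124x + 149
image of x^5: 10x^5 + (6965/81)x^4 + (500/27)x^3 + (3880/3)x^2 - (2950/3)x + 876
the matrix is upper triangular; its diagonal is (0, 2, 4, 6, 8, 10)
for a triangular matrix the eigenvalues are the diagonal entries, with algebraic multiplicity their repetition count
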